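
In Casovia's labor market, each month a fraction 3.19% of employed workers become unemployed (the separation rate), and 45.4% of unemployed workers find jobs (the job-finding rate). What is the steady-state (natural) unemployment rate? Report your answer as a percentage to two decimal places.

Steady-state unemployment rate ≈ 6.57%.

At steady state the flows balance: s·E = f·U, so U/(E+U) = s/(s+f).
u* = 3.19 / (3.19 + 45.4) = 3.19 / 48.59 = 6.57%.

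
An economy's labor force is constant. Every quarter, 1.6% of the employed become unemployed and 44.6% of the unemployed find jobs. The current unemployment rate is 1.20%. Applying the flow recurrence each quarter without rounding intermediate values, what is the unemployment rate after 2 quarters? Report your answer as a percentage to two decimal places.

Unemployment rate after two quarters ≈ 2.81%.

With a fixed labor force, u_{t+1} = u_t + s·(1−u_t) − f·u_t = u_t·(1−s−f) + s.
Here 1−s−f = 0.538 and s = 0.016.
u_1 = 0.012000 × 0.538 + 0.016 = 0.022456.
u_2 = 0.022456 × 0.538 + 0.016 = 0.028081.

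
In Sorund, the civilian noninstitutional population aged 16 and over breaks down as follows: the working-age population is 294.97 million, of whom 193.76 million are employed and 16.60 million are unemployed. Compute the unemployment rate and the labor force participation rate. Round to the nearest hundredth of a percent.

Labor force = employed + unemployed = 193.76 + 16.60 = 210.36 million.
Unemployment rate = 16.60 / 210.36 = 7.89%.
Labor force participation rate = 210.36 / 294.97 = 71.32%.

Unemployment rate ≈ 7.89%; labor force participation rate ≈ 71.32%.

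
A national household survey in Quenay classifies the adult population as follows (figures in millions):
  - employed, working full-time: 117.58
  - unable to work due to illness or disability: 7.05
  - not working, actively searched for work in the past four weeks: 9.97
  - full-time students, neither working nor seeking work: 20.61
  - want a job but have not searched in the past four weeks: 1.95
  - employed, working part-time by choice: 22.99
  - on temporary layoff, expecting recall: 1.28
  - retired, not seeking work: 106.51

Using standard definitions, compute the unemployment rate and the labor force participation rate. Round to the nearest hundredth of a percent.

Unemployment rate ≈ 7.41%; labor force participation rate ≈ 52.73%.

Employed = 117.58 + 22.99 = 140.57 million.
Unemployed = 9.97 + 1.28 = 11.25 million (jobless and actively searching, or on temporary layoff).
Labor force = 140.57 + 11.25 = 151.82 million.
Not in labor force = 7.05 + 20.61 + 1.95 + 106.51 = 136.12 million (those not working and not actively searching are outside the labor force — including those who want a job but have given up searching).
Civilian working-age population = 151.82 + 136.12 = 287.94 million.
Unemployment rate = 11.25 / 151.82 = 7.41%.
Labor force participation rate = 151.82 / 287.94 = 52.73%.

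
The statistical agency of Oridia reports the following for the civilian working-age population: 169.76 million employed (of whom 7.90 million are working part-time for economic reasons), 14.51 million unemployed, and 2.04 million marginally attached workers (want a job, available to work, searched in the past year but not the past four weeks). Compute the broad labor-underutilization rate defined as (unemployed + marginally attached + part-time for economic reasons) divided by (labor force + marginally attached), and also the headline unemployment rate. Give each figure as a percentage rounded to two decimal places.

Broad underutilization rate ≈ 13.12%; headline unemployment rate ≈ 7.87%.

Labor force = 169.76 + 14.51 = 184.27 million.
Numerator = 14.51 + 2.04 + 7.90 = 24.45 million.
Denominator = 184.27 + 2.04 = 186.31 million.
Broad rate = 24.45 / 186.31 = 13.12%.
Headline unemployment rate = 14.51 / 184.27 = 7.87%.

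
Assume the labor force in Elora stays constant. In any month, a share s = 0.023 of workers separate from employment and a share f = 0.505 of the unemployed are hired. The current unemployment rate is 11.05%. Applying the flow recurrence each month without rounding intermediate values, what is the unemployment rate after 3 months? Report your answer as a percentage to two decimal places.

With a fixed labor force, u_{t+1} = u_t + s·(1−u_t) − f·u_t = u_t·(1−s−f) + s.
Here 1−s−f = 0.472 and s = 0.023.
u_1 = 0.110500 × 0.472 + 0.023 = 0.075156.
u_2 = 0.075156 × 0.472 + 0.023 = 0.058474.
u_3 = 0.058474 × 0.472 + 0.023 = 0.050600.

Unemployment rate after three months ≈ 5.06%.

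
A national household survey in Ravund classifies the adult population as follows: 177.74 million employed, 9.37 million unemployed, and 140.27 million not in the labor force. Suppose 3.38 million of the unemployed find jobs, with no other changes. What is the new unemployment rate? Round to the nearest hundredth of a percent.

Initially, labor force = 177.74 + 9.37 = 187.11 million, so u = 9.37/187.11 = 5.01%.
After the change, unemployed falls and employed rises by 3.38; labor force unchanged → E = 181.12, U = 5.99, labor force = 187.11 million.
New unemployment rate = 5.99 / 187.11 = 3.20%.

New unemployment rate ≈ 3.20%.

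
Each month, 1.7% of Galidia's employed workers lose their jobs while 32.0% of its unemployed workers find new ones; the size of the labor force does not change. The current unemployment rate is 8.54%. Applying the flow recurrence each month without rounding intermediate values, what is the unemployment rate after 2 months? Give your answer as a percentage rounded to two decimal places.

With a fixed labor force, u_{t+1} = u_t + s·(1−u_t) − f·u_t = u_t·(1−s−f) + s.
Here 1−s−f = 0.663 and s = 0.017.
u_1 = 0.085400 × 0.663 + 0.017 = 0.073620.
u_2 = 0.073620 × 0.663 + 0.017 = 0.065810.

Unemployment rate after two months ≈ 6.58%.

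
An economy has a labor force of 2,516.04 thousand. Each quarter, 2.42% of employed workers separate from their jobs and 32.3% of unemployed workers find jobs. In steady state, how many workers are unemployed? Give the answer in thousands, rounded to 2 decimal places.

Steady-state unemployment rate u* = s/(s+f) = 2.42/(2.42+32.3) = 0.069700.
Unemployed = u* × labor force = 0.069700 × 2,516.04 ≈ 175.37 thousand.

About 175.37 thousand are unemployed in steady state.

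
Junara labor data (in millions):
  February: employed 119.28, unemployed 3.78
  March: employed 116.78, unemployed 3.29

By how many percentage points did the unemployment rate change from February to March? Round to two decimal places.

February: labor force = 119.28 + 3.78 = 123.06; u = 3.78/123.06 = 3.07%.
March: labor force = 116.78 + 3.29 = 120.07; u = 3.29/120.07 = 2.74%.
Change = 2.74% − 3.07% = −0.33 pp.

The unemployment rate changed by −0.33 percentage points.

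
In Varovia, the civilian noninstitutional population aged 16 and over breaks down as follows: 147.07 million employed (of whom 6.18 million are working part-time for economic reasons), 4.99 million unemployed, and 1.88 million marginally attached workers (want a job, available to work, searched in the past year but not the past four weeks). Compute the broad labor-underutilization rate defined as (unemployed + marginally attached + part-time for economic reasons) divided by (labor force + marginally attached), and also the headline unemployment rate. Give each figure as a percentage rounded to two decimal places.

Labor force = 147.07 + 4.99 = 152.06 million.
Numerator = 4.99 + 1.88 + 6.18 = 13.05 million.
Denominator = 152.06 + 1.88 = 153.94 million.
Broad rate = 13.05 / 153.94 = 8.48%.
Headline unemployment rate = 4.99 / 152.06 = 3.28%.

Broad underutilization rate ≈ 8.48%; headline unemployment rate ≈ 3.28%.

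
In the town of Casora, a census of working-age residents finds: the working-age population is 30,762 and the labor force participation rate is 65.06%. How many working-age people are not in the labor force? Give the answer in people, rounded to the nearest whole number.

About 10,748 are not in the labor force.

Share not in the labor force = 1 − 0.6506 = 0.3494.
Not in labor force = 0.3494 × 30,762 ≈ 10,748.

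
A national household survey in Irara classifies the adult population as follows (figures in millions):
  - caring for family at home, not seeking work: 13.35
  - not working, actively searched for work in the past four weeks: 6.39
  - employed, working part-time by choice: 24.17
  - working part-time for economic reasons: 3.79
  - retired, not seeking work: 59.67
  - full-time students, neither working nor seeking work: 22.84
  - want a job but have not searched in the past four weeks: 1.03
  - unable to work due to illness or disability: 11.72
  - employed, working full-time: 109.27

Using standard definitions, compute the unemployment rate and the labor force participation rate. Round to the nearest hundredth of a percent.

Unemployment rate ≈ 4.45%; labor force participation rate ≈ 56.94%.

Employed = 24.17 + 3.79 + 109.27 = 137.23 million (anyone who worked, including part-time for economic reasons, counts as employed).
Unemployed = 6.39 million.
Labor force = 137.23 + 6.39 = 143.62 million.
Not in labor force = 13.35 + 59.67 + 22.84 + 1.03 + 11.72 = 108.61 million (those not working and not actively searching are outside the labor force — including those who want a job but have given up searching).
Civilian working-age population = 143.62 + 108.61 = 252.23 million.
Unemployment rate = 6.39 / 143.62 = 4.45%.
Labor force participation rate = 143.62 / 252.23 = 56.94%.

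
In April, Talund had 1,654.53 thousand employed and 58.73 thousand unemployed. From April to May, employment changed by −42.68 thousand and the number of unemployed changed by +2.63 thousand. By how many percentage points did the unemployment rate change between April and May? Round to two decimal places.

April: labor force = 1,654.53 + 58.73 = 1,713.26; u = 58.73/1,713.26 = 3.43%.
May: labor force = 1,611.85 + 61.36 = 1,673.21; u = 61.36/1,673.21 = 3.67%.
Change = 3.67% − 3.43% = +0.24 pp.

The unemployment rate changed by +0.24 percentage points.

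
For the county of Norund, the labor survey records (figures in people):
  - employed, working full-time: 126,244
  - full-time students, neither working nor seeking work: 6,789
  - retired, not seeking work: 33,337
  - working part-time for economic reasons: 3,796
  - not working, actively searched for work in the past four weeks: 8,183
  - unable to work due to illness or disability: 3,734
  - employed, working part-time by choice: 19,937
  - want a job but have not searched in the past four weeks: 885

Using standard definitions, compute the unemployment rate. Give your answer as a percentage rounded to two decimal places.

Unemployment rate ≈ 5.17%.

Employed = 126,244 + 3,796 + 19,937 = 149,977 (anyone who worked, including part-time for economic reasons, counts as employed).
Unemployed = 8,183.
Labor force = 149,977 + 8,183 = 158,160.
Unemployment rate = 8,183 / 158,160 = 5.17%.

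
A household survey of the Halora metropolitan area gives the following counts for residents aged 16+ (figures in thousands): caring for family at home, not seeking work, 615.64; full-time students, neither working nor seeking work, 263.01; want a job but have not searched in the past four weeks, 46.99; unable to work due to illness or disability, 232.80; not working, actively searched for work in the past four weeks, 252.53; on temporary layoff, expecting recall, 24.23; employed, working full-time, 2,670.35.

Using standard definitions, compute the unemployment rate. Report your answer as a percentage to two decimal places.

Employed = 2,670.35 thousand.
Unemployed = 252.53 + 24.23 = 276.76 thousand (jobless and actively searching, or on temporary layoff).
Labor force = 2,670.35 + 276.76 = 2,947.11 thousand.
Unemployment rate = 276.76 / 2,947.11 = 9.39%.

Unemployment rate ≈ 9.39%.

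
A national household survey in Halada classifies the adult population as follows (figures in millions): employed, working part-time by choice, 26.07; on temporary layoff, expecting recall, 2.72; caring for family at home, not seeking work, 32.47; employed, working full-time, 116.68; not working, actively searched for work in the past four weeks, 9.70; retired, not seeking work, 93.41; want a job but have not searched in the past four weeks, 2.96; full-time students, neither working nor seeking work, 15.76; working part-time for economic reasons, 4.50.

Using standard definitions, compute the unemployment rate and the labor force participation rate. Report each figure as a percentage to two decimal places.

Employed = 26.07 + 116.68 + 4.50 = 147.25 million (anyone who worked, including part-time for economic reasons, counts as employed).
Unemployed = 2.72 + 9.70 = 12.42 million (jobless and actively searching, or on temporary layoff).
Labor force = 147.25 + 12.42 = 159.67 million.
Not in labor force = 32.47 + 93.41 + 2.96 + 15.76 = 144.60 million (those not working and not actively searching are outside the labor force — including those who want a job but have given up searching).
Civilian working-age population = 159.67 + 144.60 = 304.27 million.
Unemployment rate = 12.42 / 159.67 = 7.78%.
Labor force participation rate = 159.67 / 304.27 = 52.48%.

Unemployment rate ≈ 7.78%; labor force participation rate ≈ 52.48%.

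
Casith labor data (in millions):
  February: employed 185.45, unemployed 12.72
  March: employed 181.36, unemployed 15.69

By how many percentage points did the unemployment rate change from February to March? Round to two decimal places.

The unemployment rate changed by +1.54 percentage points.

February: labor force = 185.45 + 12.72 = 198.17; u = 12.72/198.17 = 6.42%.
March: labor force = 181.36 + 15.69 = 197.05; u = 15.69/197.05 = 7.96%.
Change = 7.96% − 6.42% = +1.54 pp.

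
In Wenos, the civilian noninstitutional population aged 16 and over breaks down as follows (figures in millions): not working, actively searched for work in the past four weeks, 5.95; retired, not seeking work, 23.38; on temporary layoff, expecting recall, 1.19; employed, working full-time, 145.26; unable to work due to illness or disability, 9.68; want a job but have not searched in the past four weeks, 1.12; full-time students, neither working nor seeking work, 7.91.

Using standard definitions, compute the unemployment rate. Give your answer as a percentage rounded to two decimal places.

Employed = 145.26 million.
Unemployed = 5.95 + 1.19 = 7.14 million (jobless and actively searching, or on temporary layoff).
Labor force = 145.26 + 7.14 = 152.40 million.
Unemployment rate = 7.14 / 152.40 = 4.69%.

Unemployment rate ≈ 4.69%.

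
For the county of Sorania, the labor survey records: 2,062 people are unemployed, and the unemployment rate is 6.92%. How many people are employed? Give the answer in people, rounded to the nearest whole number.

Labor force = U / u = 2,062 / 0.0692 ≈ 29,798.
Employed = labor force − unemployed = 29,798 − 2,062 = 27,736.

About 27,736 are employed.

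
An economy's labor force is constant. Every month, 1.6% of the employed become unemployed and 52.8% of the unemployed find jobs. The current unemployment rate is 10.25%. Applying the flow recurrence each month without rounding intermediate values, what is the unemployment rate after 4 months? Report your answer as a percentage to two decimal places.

With a fixed labor force, u_{t+1} = u_t + s·(1−u_t) − f·u_t = u_t·(1−s−f) + s.
Here 1−s−f = 0.456 and s = 0.016.
u_1 = 0.102500 × 0.456 + 0.016 = 0.062740.
u_2 = 0.062740 × 0.456 + 0.016 = 0.044609.
u_3 = 0.044609 × 0.456 + 0.016 = 0.036342.
u_4 = 0.036342 × 0.456 + 0.016 = 0.032572.

Unemployment rate after four months ≈ 3.26%.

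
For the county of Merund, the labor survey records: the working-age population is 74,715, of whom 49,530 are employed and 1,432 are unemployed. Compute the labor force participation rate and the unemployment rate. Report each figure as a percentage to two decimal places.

Labor force participation rate ≈ 68.21%; unemployment rate ≈ 2.81%.

Labor force = employed + unemployed = 49,530 + 1,432 = 50,962.
Unemployment rate = 1,432 / 50,962 = 2.81%.
Labor force participation rate = 50,962 / 74,715 = 68.21%.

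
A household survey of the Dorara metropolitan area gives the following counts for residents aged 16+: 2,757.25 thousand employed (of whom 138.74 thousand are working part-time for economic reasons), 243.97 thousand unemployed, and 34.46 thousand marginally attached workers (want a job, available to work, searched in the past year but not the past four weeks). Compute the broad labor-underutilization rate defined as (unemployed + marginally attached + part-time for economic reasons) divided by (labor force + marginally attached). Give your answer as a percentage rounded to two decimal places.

Broad underutilization rate ≈ 13.74%.

Labor force = 2,757.25 + 243.97 = 3,001.22 thousand.
Numerator = 243.97 + 34.46 + 138.74 = 417.17 thousand.
Denominator = 3,001.22 + 34.46 = 3,035.68 thousand.
Broad rate = 417.17 / 3,035.68 = 13.74%.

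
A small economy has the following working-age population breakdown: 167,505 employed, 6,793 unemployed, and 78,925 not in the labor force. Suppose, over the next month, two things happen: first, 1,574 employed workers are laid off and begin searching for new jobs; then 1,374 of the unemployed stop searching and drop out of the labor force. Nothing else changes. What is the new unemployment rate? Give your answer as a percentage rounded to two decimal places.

Initially, labor force = 167,505 + 6,793 = 174,298, so u = 6,793/174,298 = 3.90%.
After the first change, employed falls and unemployed rises by 1,574; labor force unchanged → E = 165,931, U = 8,367, labor force = 174,298.
After the second change, unemployed and labor force both fall by 1,374 → E = 165,931, U = 6,993, labor force = 172,924.
New unemployment rate = 6,993 / 172,924 = 4.04%.

New unemployment rate ≈ 4.04%.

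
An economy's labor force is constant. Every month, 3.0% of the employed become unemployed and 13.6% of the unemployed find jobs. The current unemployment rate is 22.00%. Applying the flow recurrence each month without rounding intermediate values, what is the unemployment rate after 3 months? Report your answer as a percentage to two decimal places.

Unemployment rate after three months ≈ 20.35%.

With a fixed labor force, u_{t+1} = u_t + s·(1−u_t) − f·u_t = u_t·(1−s−f) + s.
Here 1−s−f = 0.834 and s = 0.030.
u_1 = 0.220000 × 0.834 + 0.030 = 0.213480.
u_2 = 0.213480 × 0.834 + 0.030 = 0.208042.
u_3 = 0.208042 × 0.834 + 0.030 = 0.203507.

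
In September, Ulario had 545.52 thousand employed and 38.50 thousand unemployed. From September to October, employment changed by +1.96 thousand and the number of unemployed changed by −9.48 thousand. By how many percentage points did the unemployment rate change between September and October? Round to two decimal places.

September: labor force = 545.52 + 38.50 = 584.02; u = 38.50/584.02 = 6.59%.
October: labor force = 547.48 + 29.02 = 576.50; u = 29.02/576.50 = 5.03%.
Change = 5.03% − 6.59% = −1.56 pp.

The unemployment rate changed by −1.56 percentage points.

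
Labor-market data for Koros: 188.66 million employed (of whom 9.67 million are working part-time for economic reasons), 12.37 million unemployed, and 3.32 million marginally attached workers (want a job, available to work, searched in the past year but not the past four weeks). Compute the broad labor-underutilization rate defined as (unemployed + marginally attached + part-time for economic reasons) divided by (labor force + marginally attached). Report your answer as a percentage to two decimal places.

Labor force = 188.66 + 12.37 = 201.03 million.
Numerator = 12.37 + 3.32 + 9.67 = 25.36 million.
Denominator = 201.03 + 3.32 = 204.35 million.
Broad rate = 25.36 / 204.35 = 12.41%.

Broad underutilization rate ≈ 12.41%.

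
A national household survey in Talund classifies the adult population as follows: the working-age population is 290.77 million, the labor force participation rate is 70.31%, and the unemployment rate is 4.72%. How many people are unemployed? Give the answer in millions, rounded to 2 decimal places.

About 9.65 million are unemployed.

Labor force = 0.7031 × 290.77 = 204.44 million.
Unemployed = 0.0472 × 204.44 ≈ 9.65 million.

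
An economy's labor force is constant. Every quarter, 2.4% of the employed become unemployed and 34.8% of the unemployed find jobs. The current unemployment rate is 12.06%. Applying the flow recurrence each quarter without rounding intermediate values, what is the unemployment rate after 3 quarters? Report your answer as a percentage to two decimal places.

Unemployment rate after three quarters ≈ 7.84%.

With a fixed labor force, u_{t+1} = u_t + s·(1−u_t) − f·u_t = u_t·(1−s−f) + s.
Here 1−s−f = 0.628 and s = 0.024.
u_1 = 0.120600 × 0.628 + 0.024 = 0.099737.
u_2 = 0.099737 × 0.628 + 0.024 = 0.086635.
u_3 = 0.086635 × 0.628 + 0.024 = 0.078407.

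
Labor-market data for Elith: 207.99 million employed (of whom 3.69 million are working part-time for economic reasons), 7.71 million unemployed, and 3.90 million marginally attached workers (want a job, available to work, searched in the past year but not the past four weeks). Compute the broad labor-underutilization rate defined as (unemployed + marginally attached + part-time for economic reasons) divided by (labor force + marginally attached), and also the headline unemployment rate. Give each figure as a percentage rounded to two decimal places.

Broad underutilization rate ≈ 6.97%; headline unemployment rate ≈ 3.57%.

Labor force = 207.99 + 7.71 = 215.70 million.
Numerator = 7.71 + 3.90 + 3.69 = 15.30 million.
Denominator = 215.70 + 3.90 = 219.60 million.
Broad rate = 15.30 / 219.60 = 6.97%.
Headline unemployment rate = 7.71 / 215.70 = 3.57%.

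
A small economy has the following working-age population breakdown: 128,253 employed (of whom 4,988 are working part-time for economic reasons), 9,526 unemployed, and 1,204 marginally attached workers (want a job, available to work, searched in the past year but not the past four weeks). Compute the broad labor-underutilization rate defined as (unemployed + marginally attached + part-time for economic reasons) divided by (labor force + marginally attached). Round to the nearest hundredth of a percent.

Broad underutilization rate ≈ 11.31%.

Labor force = 128,253 + 9,526 = 137,779.
Numerator = 9,526 + 1,204 + 4,988 = 15,718.
Denominator = 137,779 + 1,204 = 138,983.
Broad rate = 15,718 / 138,983 = 11.31%.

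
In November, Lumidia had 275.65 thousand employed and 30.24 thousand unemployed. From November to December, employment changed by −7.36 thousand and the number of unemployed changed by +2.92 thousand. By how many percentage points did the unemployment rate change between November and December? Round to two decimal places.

The unemployment rate changed by +1.11 percentage points.

November: labor force = 275.65 + 30.24 = 305.89; u = 30.24/305.89 = 9.89%.
December: labor force = 268.29 + 33.16 = 301.45; u = 33.16/301.45 = 11.00%.
Change = 11.00% − 9.89% = +1.11 pp.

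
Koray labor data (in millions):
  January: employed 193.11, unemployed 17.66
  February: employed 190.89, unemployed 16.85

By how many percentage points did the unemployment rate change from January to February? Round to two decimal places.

The unemployment rate changed by −0.27 percentage points.

January: labor force = 193.11 + 17.66 = 210.77; u = 17.66/210.77 = 8.38%.
February: labor force = 190.89 + 16.85 = 207.74; u = 16.85/207.74 = 8.11%.
Change = 8.11% − 8.38% = −0.27 pp.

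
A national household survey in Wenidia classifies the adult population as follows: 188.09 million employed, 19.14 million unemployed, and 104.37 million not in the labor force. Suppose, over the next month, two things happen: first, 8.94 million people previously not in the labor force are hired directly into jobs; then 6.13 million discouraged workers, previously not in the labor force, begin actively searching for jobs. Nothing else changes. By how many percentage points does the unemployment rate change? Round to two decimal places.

Initially, labor force = 188.09 + 19.14 = 207.23 million, so u = 19.14/207.23 = 9.24%.
After the first change, employed and labor force both rise by 8.94; unemployed unchanged → E = 197.03, U = 19.14, labor force = 216.17 million.
After the second change, unemployed and labor force both rise by 6.13 → E = 197.03, U = 25.27, labor force = 222.30 million.
New unemployment rate = 25.27 / 222.30 = 11.37%.
Change = 11.37% − 9.24% = +2.13 percentage points.

The unemployment rate changes by +2.13 percentage points.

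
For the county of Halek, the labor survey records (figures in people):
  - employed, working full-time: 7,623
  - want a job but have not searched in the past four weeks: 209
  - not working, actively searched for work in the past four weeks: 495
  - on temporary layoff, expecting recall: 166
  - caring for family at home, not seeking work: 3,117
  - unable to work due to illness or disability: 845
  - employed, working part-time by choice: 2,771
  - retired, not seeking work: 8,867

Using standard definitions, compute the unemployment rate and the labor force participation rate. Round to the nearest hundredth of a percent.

Unemployment rate ≈ 5.98%; labor force participation rate ≈ 45.88%.

Employed = 7,623 + 2,771 = 10,394.
Unemployed = 495 + 166 = 661 (jobless and actively searching, or on temporary layoff).
Labor force = 10,394 + 661 = 11,055.
Not in labor force = 209 + 3,117 + 845 + 8,867 = 13,038 (those not working and not actively searching are outside the labor force — including those who want a job but have given up searching).
Civilian working-age population = 11,055 + 13,038 = 24,093.
Unemployment rate = 661 / 11,055 = 5.98%.
Labor force participation rate = 11,055 / 24,093 = 45.88%.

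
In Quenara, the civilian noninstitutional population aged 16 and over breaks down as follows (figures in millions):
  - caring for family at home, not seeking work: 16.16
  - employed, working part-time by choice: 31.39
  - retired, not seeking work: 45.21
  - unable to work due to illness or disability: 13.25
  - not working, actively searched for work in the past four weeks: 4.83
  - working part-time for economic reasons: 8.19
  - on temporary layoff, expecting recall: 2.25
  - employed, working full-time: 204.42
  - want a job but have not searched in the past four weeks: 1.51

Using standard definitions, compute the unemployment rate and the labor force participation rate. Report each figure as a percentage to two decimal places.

Unemployment rate ≈ 2.82%; labor force participation rate ≈ 76.73%.

Employed = 31.39 + 8.19 + 204.42 = 244.00 million (anyone who worked, including part-time for economic reasons, counts as employed).
Unemployed = 4.83 + 2.25 = 7.08 million (jobless and actively searching, or on temporary layoff).
Labor force = 244.00 + 7.08 = 251.08 million.
Not in labor force = 16.16 + 45.21 + 13.25 + 1.51 = 76.13 million (those not working and not actively searching are outside the labor force — including those who want a job but have given up searching).
Civilian working-age population = 251.08 + 76.13 = 327.21 million.
Unemployment rate = 7.08 / 251.08 = 2.82%.
Labor force participation rate = 251.08 / 327.21 = 76.73%.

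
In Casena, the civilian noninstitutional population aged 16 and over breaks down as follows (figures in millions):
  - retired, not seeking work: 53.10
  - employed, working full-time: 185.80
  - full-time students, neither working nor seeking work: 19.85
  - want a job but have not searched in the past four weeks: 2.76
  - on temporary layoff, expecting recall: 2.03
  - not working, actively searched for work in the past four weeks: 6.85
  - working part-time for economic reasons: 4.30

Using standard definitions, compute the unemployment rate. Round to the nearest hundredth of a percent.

Unemployment rate ≈ 4.46%.

Employed = 185.80 + 4.30 = 190.10 million (anyone who worked, including part-time for economic reasons, counts as employed).
Unemployed = 2.03 + 6.85 = 8.88 million (jobless and actively searching, or on temporary layoff).
Labor force = 190.10 + 8.88 = 198.98 million.
Unemployment rate = 8.88 / 198.98 = 4.46%.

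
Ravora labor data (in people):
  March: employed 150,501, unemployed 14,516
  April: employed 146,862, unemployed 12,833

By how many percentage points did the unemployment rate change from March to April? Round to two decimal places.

The unemployment rate changed by −0.76 percentage points.

March: labor force = 150,501 + 14,516 = 165,017; u = 14,516/165,017 = 8.80%.
April: labor force = 146,862 + 12,833 = 159,695; u = 12,833/159,695 = 8.04%.
Change = 8.04% − 8.80% = −0.76 pp.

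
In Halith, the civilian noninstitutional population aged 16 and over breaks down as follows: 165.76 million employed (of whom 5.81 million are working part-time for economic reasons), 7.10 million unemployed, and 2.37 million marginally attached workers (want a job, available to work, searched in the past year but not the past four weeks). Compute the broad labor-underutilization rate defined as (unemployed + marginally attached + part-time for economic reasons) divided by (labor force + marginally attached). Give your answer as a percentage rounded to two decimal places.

Labor force = 165.76 + 7.10 = 172.86 million.
Numerator = 7.10 + 2.37 + 5.81 = 15.28 million.
Denominator = 172.86 + 2.37 = 175.23 million.
Broad rate = 15.28 / 175.23 = 8.72%.

Broad underutilization rate ≈ 8.72%.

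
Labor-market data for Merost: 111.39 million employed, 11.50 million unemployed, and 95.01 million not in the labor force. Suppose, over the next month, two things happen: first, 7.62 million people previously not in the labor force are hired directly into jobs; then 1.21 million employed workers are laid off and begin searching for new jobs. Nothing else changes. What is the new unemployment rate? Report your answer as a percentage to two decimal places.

New unemployment rate ≈ 9.74%.

Initially, labor force = 111.39 + 11.50 = 122.89 million, so u = 11.50/122.89 = 9.36%.
After the first change, employed and labor force both rise by 7.62; unemployed unchanged → E = 119.01, U = 11.50, labor force = 130.51 million.
After the second change, employed falls and unemployed rises by 1.21; labor force unchanged → E = 117.80, U = 12.71, labor force = 130.51 million.
New unemployment rate = 12.71 / 130.51 = 9.74%.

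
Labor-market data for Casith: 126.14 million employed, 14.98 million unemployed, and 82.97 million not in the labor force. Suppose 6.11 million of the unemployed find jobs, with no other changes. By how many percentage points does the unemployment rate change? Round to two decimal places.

The unemployment rate changes by −4.33 percentage points.

Initially, labor force = 126.14 + 14.98 = 141.12 million, so u = 14.98/141.12 = 10.62%.
After the change, unemployed falls and employed rises by 6.11; labor force unchanged → E = 132.25, U = 8.87, labor force = 141.12 million.
New unemployment rate = 8.87 / 141.12 = 6.29%.
Change = 6.29% − 10.62% = −4.33 percentage points.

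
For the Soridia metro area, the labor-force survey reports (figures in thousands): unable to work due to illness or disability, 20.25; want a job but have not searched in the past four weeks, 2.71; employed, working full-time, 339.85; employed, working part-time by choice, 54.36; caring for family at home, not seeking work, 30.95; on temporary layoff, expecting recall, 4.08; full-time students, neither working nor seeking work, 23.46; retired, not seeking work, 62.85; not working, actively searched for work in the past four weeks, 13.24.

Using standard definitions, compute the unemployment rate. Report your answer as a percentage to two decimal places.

Unemployment rate ≈ 4.21%.

Employed = 339.85 + 54.36 = 394.21 thousand.
Unemployed = 4.08 + 13.24 = 17.32 thousand (jobless and actively searching, or on temporary layoff).
Labor force = 394.21 + 17.32 = 411.53 thousand.
Unemployment rate = 17.32 / 411.53 = 4.21%.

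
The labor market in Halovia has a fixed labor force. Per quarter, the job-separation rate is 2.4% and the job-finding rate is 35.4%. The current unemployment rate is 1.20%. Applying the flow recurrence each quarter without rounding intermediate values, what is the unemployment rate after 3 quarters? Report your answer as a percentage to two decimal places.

With a fixed labor force, u_{t+1} = u_t + s·(1−u_t) − f·u_t = u_t·(1−s−f) + s.
Here 1−s−f = 0.622 and s = 0.024.
u_1 = 0.012000 × 0.622 + 0.024 = 0.031464.
u_2 = 0.031464 × 0.622 + 0.024 = 0.043571.
u_3 = 0.043571 × 0.622 + 0.024 = 0.051101.

Unemployment rate after three quarters ≈ 5.11%.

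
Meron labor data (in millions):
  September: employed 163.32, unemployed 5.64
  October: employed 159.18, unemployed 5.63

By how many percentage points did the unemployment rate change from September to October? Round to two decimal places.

The unemployment rate changed by +0.08 percentage points.

September: labor force = 163.32 + 5.64 = 168.96; u = 5.64/168.96 = 3.34%.
October: labor force = 159.18 + 5.63 = 164.81; u = 5.63/164.81 = 3.42%.
Change = 3.42% − 3.34% = +0.08 pp.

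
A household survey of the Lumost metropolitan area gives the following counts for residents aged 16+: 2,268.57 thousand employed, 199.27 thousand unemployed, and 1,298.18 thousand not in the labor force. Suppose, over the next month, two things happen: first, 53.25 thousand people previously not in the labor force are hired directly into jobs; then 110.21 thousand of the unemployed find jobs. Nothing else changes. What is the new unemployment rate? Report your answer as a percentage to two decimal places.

Initially, labor force = 2,268.57 + 199.27 = 2,467.84 thousand, so u = 199.27/2,467.84 = 8.07%.
After the first change, employed and labor force both rise by 53.25; unemployed unchanged → E = 2,321.82, U = 199.27, labor force = 2,521.09 thousand.
After the second change, unemployed falls and employed rises by 110.21; labor force unchanged → E = 2,432.03, U = 89.06, labor force = 2,521.09 thousand.
New unemployment rate = 89.06 / 2,521.09 = 3.53%.

New unemployment rate ≈ 3.53%.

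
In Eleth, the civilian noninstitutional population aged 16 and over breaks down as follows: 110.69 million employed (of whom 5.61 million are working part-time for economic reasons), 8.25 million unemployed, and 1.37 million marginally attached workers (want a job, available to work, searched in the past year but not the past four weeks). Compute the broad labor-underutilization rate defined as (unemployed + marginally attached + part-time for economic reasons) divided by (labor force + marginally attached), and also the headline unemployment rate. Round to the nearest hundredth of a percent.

Broad underutilization rate ≈ 12.66%; headline unemployment rate ≈ 6.94%.

Labor force = 110.69 + 8.25 = 118.94 million.
Numerator = 8.25 + 1.37 + 5.61 = 15.23 million.
Denominator = 118.94 + 1.37 = 120.31 million.
Broad rate = 15.23 / 120.31 = 12.66%.
Headline unemployment rate = 8.25 / 118.94 = 6.94%.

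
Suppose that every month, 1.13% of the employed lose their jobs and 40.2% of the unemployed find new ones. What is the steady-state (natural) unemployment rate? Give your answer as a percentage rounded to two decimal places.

At steady state the flows balance: s·E = f·U, so U/(E+U) = s/(s+f).
u* = 1.13 / (1.13 + 40.2) = 1.13 / 41.33 = 2.73%.

Steady-state unemployment rate ≈ 2.73%.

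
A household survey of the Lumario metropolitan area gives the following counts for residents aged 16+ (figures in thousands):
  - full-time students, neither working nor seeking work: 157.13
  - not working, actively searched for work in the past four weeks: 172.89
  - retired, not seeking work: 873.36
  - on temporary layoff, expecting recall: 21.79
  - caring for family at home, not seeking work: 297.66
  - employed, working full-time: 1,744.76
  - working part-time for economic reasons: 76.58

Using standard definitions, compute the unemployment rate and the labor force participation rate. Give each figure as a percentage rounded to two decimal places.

Employed = 1,744.76 + 76.58 = 1,821.34 thousand (anyone who worked, including part-time for economic reasons, counts as employed).
Unemployed = 172.89 + 21.79 = 194.68 thousand (jobless and actively searching, or on temporary layoff).
Labor force = 1,821.34 + 194.68 = 2,016.02 thousand.
Not in labor force = 157.13 + 873.36 + 297.66 = 1,328.15 thousand (those not working and not actively searching are outside the labor force).
Civilian working-age population = 2,016.02 + 1,328.15 = 3,344.17 thousand.
Unemployment rate = 194.68 / 2,016.02 = 9.66%.
Labor force participation rate = 2,016.02 / 3,344.17 = 60.28%.

Unemployment rate ≈ 9.66%; labor force participation rate ≈ 60.28%.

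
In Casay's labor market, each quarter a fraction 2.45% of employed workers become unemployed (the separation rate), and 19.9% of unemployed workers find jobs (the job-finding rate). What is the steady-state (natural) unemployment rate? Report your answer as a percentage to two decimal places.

Steady-state unemployment rate ≈ 10.96%.

At steady state the flows balance: s·E = f·U, so U/(E+U) = s/(s+f).
u* = 2.45 / (2.45 + 19.9) = 2.45 / 22.35 = 10.96%.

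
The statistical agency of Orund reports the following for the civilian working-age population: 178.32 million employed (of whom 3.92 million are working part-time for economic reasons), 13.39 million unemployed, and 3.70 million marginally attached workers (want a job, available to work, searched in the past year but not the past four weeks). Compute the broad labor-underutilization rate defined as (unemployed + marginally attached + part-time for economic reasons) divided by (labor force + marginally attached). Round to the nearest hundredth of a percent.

Labor force = 178.32 + 13.39 = 191.71 million.
Numerator = 13.39 + 3.70 + 3.92 = 21.01 million.
Denominator = 191.71 + 3.70 = 195.41 million.
Broad rate = 21.01 / 195.41 = 10.75%.

Broad underutilization rate ≈ 10.75%.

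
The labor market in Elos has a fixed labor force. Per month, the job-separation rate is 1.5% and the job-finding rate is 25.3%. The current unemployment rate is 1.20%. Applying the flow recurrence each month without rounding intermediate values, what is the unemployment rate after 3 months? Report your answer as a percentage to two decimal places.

With a fixed labor force, u_{t+1} = u_t + s·(1−u_t) − f·u_t = u_t·(1−s−f) + s.
Here 1−s−f = 0.732 and s = 0.015.
u_1 = 0.012000 × 0.732 + 0.015 = 0.023784.
u_2 = 0.023784 × 0.732 + 0.015 = 0.032410.
u_3 = 0.032410 × 0.732 + 0.015 = 0.038724.

Unemployment rate after three months ≈ 3.87%.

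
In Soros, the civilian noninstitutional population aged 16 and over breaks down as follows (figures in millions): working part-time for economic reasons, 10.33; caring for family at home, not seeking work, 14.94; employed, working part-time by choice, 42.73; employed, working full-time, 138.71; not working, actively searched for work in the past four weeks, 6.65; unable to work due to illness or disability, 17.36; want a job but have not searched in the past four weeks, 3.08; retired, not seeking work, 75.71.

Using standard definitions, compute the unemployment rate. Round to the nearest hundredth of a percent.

Unemployment rate ≈ 3.35%.

Employed = 10.33 + 42.73 + 138.71 = 191.77 million (anyone who worked, including part-time for economic reasons, counts as employed).
Unemployed = 6.65 million.
Labor force = 191.77 + 6.65 = 198.42 million.
Unemployment rate = 6.65 / 198.42 = 3.35%.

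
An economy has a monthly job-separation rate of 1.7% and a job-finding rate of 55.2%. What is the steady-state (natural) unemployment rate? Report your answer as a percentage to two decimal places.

At steady state the flows balance: s·E = f·U, so U/(E+U) = s/(s+f).
u* = 1.7 / (1.7 + 55.2) = 1.7 / 56.90 = 2.99%.

Steady-state unemployment rate ≈ 2.99%.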